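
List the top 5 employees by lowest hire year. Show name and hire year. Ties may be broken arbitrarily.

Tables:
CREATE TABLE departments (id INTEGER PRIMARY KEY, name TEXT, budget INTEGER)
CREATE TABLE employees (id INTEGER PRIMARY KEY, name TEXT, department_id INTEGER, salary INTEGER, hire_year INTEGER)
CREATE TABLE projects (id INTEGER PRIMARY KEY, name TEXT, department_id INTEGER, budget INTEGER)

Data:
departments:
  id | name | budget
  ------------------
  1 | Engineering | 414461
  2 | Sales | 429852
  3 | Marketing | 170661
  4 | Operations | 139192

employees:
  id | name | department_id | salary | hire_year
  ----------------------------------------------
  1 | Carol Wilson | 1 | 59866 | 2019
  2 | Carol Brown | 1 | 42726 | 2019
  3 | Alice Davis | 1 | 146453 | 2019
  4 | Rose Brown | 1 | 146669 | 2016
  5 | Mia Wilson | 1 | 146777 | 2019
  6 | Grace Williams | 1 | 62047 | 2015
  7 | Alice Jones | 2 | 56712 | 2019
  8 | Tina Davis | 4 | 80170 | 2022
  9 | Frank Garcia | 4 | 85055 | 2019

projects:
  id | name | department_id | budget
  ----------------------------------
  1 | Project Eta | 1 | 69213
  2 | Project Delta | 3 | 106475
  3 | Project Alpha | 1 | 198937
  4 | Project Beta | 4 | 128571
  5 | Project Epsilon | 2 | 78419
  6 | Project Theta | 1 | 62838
SELECT name, hire_year FROM employees ORDER BY hire_year ASC LIMIT 5

Execution result:
name | hire_year
Grace Williams | 2015
Rose Brown | 2016
Carol Wilson | 2019
Carol Brown | 2019
Alice Davis | 2019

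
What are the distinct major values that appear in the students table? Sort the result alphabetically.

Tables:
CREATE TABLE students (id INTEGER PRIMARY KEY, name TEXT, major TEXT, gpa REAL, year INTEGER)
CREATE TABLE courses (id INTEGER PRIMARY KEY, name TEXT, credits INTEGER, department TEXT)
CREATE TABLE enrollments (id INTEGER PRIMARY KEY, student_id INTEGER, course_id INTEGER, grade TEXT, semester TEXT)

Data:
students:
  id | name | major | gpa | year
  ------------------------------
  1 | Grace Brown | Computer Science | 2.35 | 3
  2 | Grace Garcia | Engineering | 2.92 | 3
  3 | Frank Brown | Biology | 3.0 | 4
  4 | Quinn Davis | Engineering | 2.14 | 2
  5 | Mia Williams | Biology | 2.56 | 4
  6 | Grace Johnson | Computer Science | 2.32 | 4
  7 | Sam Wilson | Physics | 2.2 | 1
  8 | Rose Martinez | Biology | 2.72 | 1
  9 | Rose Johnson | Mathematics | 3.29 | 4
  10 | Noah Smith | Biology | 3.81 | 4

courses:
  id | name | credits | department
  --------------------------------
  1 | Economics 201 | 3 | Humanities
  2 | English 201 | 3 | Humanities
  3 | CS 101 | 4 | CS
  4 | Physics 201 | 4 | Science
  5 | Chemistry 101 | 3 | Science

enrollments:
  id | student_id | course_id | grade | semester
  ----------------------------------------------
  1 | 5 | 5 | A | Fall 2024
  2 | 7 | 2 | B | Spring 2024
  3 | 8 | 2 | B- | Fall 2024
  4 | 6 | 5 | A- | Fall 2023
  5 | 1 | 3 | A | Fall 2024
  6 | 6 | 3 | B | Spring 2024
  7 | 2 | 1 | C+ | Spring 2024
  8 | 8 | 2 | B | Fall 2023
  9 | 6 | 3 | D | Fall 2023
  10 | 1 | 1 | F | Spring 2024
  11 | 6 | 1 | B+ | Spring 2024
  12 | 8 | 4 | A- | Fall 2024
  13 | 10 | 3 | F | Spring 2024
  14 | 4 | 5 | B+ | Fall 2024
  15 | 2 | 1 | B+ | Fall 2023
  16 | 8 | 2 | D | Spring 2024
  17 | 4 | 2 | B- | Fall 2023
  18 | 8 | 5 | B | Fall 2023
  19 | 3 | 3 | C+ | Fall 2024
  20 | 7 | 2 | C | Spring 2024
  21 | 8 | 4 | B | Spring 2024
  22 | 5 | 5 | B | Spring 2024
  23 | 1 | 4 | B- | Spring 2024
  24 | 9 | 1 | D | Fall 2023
SELECT DISTINCT major FROM students ORDER BY major

Execution result:
major
Biology
Computer Science
Engineering
Mathematics
Physics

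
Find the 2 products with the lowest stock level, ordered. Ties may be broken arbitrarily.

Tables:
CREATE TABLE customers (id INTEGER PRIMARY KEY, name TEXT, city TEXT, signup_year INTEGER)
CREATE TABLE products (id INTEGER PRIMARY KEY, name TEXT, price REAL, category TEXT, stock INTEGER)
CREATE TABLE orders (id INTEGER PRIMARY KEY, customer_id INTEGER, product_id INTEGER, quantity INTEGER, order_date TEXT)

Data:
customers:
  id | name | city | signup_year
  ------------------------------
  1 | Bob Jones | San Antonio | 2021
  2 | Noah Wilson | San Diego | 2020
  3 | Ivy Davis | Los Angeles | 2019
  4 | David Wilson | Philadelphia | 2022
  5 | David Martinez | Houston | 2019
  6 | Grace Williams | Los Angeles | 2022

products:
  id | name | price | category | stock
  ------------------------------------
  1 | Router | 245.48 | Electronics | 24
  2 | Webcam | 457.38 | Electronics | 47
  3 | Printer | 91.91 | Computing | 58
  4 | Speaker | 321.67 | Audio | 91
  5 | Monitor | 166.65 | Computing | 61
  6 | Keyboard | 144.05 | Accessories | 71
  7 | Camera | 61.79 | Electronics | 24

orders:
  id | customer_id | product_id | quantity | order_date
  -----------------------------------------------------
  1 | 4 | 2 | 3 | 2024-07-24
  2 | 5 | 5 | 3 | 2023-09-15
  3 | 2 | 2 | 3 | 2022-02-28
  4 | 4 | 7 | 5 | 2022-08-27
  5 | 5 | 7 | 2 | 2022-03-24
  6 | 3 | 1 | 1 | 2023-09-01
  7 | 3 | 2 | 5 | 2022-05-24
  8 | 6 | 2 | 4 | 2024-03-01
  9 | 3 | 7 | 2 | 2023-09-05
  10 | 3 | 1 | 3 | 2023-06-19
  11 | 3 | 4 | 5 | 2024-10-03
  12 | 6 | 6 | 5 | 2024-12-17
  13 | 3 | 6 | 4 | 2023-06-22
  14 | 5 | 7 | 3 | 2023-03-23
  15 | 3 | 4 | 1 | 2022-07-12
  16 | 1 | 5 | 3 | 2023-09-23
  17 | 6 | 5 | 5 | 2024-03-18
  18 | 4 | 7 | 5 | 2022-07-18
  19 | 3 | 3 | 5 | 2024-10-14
SELECT name, stock FROM products ORDER BY stock ASC LIMIT 2

Execution result:
name | stock
Router | 24
Camera | 24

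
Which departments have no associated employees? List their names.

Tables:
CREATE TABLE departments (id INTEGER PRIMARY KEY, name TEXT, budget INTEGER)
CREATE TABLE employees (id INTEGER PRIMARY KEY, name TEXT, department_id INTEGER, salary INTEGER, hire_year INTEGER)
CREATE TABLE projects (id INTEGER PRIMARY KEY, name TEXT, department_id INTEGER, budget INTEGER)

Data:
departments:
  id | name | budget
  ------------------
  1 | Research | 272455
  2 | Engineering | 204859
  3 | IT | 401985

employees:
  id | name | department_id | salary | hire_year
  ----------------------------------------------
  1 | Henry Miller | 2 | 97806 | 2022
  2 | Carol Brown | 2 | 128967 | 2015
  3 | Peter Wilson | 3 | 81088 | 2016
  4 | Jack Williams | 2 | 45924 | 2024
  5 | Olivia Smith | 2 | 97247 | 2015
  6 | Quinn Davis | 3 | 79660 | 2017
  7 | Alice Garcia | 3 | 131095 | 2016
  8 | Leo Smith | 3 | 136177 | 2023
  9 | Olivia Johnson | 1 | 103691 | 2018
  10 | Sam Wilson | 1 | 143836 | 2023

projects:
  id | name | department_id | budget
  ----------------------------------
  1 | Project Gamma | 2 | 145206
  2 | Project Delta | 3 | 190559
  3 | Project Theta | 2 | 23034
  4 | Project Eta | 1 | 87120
SELECT p.name FROM departments p LEFT JOIN employees c ON c.department_id = p.id WHERE c.id IS NULL

Execution result:
(no rows)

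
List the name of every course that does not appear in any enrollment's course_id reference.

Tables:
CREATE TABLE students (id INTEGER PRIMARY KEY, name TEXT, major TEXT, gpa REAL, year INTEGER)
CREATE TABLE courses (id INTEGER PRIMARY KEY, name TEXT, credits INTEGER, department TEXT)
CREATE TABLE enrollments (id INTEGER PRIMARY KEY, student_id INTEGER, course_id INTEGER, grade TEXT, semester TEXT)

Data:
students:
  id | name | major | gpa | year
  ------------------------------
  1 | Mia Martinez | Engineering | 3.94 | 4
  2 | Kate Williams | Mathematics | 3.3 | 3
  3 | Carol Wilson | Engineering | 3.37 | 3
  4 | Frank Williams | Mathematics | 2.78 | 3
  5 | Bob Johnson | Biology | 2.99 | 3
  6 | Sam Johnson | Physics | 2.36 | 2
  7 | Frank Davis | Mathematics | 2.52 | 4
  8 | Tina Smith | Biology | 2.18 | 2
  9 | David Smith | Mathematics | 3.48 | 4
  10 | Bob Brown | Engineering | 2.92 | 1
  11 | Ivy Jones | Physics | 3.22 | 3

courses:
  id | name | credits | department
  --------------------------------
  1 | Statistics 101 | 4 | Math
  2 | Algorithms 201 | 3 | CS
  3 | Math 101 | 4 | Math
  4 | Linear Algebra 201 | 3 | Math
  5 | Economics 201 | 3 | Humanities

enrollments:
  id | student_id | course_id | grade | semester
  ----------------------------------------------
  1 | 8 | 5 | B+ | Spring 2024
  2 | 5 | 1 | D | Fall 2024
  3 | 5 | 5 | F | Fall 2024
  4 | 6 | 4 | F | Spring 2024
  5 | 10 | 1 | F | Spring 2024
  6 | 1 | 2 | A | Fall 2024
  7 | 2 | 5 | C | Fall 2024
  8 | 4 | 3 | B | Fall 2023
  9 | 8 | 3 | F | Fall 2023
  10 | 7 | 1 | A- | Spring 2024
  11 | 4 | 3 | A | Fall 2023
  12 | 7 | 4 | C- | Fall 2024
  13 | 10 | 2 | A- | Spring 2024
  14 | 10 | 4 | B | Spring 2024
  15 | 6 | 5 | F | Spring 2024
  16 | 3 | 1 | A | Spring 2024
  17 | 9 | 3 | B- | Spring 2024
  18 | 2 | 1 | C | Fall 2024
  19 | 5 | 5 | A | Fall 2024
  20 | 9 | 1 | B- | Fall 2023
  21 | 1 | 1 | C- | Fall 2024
SELECT p.name FROM courses p LEFT JOIN enrollments c ON c.course_id = p.id WHERE c.id IS NULL

Execution result:
(no rows)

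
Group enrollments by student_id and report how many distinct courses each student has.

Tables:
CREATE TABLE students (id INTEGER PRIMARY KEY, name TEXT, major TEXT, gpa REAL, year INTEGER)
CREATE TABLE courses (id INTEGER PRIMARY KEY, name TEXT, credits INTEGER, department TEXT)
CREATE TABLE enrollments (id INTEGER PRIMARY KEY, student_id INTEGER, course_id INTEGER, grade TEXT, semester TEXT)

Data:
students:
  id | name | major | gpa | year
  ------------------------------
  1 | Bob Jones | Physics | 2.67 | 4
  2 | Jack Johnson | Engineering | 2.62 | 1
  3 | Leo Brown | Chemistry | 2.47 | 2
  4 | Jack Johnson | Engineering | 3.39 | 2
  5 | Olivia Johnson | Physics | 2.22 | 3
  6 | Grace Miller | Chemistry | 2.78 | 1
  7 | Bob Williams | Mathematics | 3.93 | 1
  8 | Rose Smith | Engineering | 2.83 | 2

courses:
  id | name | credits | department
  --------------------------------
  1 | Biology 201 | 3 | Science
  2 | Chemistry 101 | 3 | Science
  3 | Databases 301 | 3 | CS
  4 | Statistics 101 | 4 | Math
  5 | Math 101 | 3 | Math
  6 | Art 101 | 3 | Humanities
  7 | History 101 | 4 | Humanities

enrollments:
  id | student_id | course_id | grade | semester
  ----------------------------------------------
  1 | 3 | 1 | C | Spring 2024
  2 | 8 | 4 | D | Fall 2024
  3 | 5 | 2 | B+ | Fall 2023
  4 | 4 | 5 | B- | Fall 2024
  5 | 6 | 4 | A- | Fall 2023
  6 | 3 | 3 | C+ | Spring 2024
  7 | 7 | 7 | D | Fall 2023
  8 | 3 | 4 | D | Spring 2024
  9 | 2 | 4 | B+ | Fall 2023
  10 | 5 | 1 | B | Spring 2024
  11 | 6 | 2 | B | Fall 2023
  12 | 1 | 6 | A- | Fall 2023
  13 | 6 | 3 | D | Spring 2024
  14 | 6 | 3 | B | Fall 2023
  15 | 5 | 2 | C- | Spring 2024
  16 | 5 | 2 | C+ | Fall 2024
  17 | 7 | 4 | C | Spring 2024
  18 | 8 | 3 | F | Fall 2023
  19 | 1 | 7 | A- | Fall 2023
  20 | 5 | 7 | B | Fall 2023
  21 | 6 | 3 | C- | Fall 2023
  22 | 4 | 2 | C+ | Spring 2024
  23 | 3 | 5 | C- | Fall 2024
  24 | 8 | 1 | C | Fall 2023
SELECT student_id, COUNT(DISTINCT course_id) AS distinct_course_count FROM enrollments GROUP BY student_id

Execution result:
student_id | distinct_course_count
1 | 2
2 | 1
3 | 4
4 | 2
5 | 3
6 | 3
7 | 2
8 | 3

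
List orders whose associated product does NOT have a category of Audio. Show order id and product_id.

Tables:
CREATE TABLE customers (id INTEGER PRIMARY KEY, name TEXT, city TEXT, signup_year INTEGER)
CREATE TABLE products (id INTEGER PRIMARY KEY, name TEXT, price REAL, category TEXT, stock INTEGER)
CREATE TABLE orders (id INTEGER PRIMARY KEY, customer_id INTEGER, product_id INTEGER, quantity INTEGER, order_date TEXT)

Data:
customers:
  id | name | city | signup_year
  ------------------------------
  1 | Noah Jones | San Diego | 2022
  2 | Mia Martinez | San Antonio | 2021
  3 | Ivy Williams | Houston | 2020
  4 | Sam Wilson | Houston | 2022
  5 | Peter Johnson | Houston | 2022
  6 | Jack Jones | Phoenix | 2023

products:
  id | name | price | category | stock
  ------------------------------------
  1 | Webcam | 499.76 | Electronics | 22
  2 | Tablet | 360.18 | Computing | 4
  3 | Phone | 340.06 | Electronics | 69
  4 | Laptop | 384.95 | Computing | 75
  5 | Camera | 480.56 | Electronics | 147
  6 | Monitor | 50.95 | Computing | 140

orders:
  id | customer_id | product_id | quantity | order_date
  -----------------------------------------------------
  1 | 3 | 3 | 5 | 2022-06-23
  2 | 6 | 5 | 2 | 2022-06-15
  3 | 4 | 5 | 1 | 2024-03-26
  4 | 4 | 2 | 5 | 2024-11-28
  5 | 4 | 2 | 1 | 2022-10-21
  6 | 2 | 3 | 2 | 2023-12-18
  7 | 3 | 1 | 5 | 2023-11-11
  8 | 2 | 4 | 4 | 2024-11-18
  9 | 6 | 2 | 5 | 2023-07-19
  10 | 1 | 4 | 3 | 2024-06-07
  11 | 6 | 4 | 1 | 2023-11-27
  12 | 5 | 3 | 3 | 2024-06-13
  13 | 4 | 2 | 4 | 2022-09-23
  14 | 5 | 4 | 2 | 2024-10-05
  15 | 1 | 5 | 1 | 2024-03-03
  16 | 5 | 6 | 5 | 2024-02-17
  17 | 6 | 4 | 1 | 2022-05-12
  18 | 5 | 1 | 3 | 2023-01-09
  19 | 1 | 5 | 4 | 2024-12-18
SELECT id, product_id FROM orders WHERE product_id NOT IN (SELECT id FROM products WHERE category = 'Audio')

Execution result:
id | product_id
1 | 3
2 | 5
3 | 5
4 | 2
5 | 2
6 | 3
7 | 1
8 | 4
9 | 2
10 | 4
11 | 4
12 | 3
13 | 2
14 | 4
15 | 5
16 | 6
17 | 4
18 | 1
19 | 5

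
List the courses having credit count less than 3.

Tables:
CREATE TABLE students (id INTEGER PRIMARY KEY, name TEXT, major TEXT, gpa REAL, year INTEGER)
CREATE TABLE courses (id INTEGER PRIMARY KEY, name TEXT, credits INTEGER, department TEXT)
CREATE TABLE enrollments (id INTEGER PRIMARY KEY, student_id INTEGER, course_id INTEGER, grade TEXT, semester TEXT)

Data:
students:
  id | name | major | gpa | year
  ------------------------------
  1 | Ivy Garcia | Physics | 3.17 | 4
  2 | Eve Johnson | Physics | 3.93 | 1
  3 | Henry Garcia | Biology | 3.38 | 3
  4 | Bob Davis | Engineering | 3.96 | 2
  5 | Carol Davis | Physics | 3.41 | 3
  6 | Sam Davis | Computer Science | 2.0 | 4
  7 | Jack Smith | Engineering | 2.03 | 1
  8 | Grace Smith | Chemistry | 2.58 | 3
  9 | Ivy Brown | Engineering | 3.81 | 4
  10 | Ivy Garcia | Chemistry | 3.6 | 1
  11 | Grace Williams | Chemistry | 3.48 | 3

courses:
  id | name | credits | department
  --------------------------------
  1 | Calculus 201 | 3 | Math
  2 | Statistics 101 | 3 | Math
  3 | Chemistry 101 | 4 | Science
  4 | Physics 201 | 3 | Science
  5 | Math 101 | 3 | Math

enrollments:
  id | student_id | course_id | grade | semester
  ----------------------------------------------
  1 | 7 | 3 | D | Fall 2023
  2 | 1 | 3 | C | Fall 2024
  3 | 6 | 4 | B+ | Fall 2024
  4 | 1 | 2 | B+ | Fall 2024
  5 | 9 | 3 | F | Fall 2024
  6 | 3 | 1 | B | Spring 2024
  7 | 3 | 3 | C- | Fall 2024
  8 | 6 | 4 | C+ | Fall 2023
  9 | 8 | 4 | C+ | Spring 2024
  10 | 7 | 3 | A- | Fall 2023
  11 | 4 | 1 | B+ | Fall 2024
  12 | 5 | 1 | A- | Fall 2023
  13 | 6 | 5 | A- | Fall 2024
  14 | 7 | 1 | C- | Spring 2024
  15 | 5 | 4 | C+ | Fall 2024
SELECT name, credits FROM courses WHERE credits < 3

Execution result:
(no rows)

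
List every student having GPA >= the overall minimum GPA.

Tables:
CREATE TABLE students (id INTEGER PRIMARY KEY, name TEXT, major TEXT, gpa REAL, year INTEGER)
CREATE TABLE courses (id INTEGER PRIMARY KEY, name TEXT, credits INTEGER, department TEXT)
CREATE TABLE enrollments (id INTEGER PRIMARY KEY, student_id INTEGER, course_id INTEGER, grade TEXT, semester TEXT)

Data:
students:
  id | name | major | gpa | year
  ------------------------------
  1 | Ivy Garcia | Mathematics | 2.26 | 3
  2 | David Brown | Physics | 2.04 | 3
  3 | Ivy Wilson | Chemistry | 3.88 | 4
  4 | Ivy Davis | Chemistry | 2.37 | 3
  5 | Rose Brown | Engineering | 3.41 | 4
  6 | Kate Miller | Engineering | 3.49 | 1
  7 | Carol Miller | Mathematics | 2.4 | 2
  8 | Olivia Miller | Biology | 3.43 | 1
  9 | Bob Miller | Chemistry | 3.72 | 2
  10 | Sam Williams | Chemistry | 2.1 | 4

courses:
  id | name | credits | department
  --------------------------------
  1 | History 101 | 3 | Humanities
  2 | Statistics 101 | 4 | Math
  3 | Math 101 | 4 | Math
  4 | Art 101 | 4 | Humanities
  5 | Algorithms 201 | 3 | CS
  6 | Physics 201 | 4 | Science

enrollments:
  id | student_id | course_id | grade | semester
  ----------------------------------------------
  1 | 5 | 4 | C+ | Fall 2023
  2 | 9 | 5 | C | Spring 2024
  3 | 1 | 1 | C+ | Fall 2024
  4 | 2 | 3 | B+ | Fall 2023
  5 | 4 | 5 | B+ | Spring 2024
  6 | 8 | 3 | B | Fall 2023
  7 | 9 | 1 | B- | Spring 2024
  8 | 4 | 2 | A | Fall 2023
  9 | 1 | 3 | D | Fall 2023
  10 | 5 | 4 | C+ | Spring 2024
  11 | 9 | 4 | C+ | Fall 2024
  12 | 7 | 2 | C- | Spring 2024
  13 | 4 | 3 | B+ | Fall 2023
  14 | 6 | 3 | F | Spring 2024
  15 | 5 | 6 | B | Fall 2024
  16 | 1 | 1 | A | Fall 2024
SELECT name, gpa FROM students WHERE gpa >= (SELECT MIN(gpa) FROM students)

Execution result:
name | gpa
Ivy Garcia | 2.26
David Brown | 2.04
Ivy Wilson | 3.88
Ivy Davis | 2.37
Rose Brown | 3.41
Kate Miller | 3.49
Carol Miller | 2.40
Olivia Miller | 3.43
Bob Miller | 3.72
Sam Williams | 2.10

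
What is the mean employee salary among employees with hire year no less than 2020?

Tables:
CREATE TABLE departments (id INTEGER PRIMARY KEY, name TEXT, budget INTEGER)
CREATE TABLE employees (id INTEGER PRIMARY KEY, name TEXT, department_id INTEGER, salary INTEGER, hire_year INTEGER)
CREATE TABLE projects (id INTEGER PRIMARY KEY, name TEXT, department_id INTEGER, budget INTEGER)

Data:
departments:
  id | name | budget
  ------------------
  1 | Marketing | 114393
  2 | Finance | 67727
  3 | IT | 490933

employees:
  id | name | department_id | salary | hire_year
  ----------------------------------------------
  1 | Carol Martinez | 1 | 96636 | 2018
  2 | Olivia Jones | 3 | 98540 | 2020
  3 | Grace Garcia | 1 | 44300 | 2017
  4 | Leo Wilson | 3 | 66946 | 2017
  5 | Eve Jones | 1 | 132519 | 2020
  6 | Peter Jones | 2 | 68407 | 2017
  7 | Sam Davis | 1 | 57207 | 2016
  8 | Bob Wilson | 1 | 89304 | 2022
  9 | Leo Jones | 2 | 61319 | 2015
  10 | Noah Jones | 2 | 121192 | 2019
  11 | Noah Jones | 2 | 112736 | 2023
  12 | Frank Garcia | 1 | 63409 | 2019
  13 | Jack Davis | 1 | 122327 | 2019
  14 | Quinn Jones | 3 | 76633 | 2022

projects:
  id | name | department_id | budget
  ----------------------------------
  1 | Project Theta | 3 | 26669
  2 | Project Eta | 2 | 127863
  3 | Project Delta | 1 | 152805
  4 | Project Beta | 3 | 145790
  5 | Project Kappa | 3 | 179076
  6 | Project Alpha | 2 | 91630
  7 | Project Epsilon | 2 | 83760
SELECT AVG(salary) FROM employees WHERE hire_year >= 2020

Execution result:
101946.40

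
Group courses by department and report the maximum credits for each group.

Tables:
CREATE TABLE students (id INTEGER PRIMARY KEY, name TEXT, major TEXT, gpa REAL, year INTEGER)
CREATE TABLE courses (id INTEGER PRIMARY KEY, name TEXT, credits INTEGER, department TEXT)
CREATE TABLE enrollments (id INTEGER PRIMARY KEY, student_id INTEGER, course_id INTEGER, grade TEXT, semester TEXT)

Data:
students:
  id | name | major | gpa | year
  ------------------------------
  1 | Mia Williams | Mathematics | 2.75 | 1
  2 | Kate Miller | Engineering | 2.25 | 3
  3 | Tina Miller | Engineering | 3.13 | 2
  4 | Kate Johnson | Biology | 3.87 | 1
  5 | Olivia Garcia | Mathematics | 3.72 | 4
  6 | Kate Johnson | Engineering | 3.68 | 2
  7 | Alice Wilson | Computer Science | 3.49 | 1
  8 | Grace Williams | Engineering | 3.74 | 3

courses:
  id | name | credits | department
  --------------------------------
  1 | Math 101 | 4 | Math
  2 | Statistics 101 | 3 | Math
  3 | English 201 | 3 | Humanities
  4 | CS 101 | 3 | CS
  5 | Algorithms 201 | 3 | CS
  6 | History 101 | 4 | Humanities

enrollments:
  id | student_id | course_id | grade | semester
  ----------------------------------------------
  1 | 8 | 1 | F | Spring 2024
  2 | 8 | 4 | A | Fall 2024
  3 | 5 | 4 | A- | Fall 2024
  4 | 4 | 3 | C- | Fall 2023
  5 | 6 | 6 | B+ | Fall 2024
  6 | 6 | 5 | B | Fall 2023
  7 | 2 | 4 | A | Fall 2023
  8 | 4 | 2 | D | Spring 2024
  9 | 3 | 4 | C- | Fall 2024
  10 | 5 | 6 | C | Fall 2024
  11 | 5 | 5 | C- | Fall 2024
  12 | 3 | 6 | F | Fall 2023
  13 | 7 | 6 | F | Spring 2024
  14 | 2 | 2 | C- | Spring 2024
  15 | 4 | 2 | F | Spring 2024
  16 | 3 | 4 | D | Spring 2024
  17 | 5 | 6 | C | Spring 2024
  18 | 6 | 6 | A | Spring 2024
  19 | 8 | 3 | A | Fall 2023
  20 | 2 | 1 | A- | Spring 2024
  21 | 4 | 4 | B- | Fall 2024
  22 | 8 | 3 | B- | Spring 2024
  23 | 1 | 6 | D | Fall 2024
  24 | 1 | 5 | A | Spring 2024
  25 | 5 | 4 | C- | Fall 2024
SELECT department, MAX(credits) AS max_credits FROM courses GROUP BY department

Execution result:
department | max_credits
CS | 3
Humanities | 4
Math | 4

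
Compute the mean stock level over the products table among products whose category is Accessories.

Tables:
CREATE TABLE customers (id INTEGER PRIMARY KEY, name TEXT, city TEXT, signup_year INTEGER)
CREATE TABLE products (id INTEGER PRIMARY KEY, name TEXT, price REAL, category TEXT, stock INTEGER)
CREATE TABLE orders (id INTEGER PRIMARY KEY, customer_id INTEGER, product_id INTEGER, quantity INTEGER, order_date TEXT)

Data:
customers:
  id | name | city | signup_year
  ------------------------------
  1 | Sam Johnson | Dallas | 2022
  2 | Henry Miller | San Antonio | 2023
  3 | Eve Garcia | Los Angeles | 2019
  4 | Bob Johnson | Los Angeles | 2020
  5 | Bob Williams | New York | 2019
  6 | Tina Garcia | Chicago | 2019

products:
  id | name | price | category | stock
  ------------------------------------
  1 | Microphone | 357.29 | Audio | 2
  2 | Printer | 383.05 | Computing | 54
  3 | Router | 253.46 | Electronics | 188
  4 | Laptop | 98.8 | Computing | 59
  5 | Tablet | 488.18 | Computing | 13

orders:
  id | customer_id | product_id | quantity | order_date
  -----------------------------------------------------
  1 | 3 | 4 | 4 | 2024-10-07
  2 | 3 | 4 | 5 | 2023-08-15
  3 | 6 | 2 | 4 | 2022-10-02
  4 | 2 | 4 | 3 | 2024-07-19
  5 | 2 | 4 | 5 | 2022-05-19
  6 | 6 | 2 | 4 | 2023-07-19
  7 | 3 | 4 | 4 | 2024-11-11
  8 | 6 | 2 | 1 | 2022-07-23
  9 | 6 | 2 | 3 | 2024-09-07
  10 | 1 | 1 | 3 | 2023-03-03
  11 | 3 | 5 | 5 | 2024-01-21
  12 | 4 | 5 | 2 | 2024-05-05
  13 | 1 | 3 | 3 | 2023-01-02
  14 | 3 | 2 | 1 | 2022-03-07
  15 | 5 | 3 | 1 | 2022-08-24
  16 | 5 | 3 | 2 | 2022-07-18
SELECT AVG(stock) FROM products WHERE category = 'Accessories'

Execution result:
NULL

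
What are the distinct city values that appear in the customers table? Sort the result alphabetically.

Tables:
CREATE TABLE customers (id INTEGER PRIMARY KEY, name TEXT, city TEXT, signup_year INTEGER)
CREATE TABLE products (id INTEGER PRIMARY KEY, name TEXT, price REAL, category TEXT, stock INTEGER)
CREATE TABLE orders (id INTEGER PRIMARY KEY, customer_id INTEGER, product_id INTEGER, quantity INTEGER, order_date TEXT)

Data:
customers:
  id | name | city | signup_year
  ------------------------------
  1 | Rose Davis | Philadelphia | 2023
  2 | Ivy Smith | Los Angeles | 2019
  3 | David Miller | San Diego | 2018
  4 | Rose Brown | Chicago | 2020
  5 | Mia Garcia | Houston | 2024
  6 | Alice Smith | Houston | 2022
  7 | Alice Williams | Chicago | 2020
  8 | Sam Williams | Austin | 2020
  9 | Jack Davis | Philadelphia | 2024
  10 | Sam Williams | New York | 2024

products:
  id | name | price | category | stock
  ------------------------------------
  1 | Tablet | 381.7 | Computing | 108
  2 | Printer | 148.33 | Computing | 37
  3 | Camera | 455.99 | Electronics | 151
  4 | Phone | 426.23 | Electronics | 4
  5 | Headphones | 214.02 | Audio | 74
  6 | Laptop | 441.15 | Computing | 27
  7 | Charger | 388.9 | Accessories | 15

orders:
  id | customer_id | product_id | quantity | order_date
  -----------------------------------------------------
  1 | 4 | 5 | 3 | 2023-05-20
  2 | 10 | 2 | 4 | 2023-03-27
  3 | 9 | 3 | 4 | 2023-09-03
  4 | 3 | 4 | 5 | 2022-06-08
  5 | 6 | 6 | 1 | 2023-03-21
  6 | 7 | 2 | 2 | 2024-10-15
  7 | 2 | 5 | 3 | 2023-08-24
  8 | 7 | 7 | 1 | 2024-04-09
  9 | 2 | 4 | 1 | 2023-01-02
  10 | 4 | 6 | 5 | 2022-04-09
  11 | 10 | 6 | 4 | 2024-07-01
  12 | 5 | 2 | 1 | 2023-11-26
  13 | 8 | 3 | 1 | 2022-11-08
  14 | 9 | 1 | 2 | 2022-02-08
SELECT DISTINCT city FROM customers ORDER BY city

Execution result:
city
Austin
Chicago
Houston
Los Angeles
New York
Philadelphia
San Diego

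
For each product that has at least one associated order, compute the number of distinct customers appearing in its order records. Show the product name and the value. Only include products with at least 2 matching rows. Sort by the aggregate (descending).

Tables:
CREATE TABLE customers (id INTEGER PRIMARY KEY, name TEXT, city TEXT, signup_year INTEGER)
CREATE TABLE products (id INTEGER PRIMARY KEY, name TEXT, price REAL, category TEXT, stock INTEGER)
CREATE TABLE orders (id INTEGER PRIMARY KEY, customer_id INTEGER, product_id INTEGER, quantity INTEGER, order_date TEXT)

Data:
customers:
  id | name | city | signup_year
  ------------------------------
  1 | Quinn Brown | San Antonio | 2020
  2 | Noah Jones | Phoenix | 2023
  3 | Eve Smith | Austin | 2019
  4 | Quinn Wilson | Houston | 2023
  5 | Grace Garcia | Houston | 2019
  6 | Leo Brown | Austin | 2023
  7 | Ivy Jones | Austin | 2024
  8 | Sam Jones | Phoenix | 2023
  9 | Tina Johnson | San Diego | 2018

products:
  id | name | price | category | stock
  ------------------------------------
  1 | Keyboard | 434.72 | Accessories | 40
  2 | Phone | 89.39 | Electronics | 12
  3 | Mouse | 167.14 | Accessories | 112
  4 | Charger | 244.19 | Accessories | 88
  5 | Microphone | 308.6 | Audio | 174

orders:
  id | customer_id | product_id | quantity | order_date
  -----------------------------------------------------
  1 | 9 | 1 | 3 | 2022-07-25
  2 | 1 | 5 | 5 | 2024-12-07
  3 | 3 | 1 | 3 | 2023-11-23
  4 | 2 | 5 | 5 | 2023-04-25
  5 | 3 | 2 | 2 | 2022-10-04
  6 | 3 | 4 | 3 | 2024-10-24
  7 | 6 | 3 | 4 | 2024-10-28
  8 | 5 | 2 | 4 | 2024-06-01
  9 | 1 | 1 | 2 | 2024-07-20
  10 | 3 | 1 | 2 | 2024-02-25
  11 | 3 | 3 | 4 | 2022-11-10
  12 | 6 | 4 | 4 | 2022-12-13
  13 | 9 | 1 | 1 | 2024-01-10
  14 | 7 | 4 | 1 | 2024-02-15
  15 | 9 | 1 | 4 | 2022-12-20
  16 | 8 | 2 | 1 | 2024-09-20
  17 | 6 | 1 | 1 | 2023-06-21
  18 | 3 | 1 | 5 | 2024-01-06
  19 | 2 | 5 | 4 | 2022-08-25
SELECT p.name, COUNT(DISTINCT c.customer_id) AS distinct_customer_count FROM orders c JOIN products p ON c.product_id = p.id GROUP BY p.id, p.name HAVING COUNT(*) >= 2 ORDER BY distinct_customer_count DESC

Execution result:
name | distinct_customer_count
Keyboard | 4
Phone | 3
Charger | 3
Mouse | 2
Microphone | 2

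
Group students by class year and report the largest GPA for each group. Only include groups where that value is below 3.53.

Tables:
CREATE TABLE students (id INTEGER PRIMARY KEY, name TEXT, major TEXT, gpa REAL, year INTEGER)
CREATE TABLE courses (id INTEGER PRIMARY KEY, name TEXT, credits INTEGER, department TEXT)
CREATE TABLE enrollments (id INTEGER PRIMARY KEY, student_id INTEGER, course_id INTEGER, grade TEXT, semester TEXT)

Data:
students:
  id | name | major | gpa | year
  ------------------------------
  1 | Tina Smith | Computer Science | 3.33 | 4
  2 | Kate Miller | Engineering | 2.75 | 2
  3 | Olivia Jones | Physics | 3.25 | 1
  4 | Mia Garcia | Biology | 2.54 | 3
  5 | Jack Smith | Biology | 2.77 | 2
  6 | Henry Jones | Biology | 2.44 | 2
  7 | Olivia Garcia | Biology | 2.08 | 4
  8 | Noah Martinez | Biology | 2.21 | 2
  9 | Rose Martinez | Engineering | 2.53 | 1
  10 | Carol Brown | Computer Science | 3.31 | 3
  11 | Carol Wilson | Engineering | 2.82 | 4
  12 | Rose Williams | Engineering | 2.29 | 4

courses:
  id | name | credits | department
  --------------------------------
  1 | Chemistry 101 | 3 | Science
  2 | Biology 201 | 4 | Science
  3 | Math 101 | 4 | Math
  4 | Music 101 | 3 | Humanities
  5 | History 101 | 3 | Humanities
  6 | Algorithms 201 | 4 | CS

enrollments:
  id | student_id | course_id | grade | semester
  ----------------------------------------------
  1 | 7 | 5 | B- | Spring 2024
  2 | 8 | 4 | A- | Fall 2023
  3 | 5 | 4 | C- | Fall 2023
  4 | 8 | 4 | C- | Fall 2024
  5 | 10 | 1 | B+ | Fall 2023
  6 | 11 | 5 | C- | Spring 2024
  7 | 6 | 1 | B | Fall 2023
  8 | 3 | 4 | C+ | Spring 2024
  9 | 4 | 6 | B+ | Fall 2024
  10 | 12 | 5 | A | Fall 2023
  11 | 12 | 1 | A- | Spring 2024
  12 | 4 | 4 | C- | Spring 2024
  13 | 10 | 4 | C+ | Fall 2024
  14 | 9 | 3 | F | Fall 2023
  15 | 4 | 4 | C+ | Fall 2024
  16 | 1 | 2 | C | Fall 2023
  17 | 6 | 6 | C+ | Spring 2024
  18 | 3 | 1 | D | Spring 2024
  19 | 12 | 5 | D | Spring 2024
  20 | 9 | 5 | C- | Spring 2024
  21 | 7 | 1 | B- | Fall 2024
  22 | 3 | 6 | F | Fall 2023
SELECT year, MAX(gpa) AS max_gpa FROM students GROUP BY year HAVING MAX(gpa) < 3.53

Execution result:
year | max_gpa
1 | 3.25
2 | 2.77
3 | 3.31
4 | 3.33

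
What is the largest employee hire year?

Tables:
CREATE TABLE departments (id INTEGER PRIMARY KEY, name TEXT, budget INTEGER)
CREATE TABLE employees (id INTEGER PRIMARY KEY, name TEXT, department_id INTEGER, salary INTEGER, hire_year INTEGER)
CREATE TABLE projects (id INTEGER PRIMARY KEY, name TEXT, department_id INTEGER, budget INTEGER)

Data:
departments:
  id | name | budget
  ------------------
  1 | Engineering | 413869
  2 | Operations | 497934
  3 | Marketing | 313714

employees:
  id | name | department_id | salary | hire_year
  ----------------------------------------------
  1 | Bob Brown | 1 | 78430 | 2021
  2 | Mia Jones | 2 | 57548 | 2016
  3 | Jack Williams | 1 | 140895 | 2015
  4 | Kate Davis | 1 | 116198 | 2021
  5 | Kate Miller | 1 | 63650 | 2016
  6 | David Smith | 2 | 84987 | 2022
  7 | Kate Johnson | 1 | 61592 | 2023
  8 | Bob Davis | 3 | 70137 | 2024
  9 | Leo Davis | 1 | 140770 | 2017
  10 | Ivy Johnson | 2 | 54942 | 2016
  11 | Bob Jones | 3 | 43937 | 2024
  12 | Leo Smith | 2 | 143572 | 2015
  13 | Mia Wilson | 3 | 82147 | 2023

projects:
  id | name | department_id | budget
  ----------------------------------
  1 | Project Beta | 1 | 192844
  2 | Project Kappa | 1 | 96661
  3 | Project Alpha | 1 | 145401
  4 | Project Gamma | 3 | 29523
SELECT MAX(hire_year) FROM employees

Execution result:
2024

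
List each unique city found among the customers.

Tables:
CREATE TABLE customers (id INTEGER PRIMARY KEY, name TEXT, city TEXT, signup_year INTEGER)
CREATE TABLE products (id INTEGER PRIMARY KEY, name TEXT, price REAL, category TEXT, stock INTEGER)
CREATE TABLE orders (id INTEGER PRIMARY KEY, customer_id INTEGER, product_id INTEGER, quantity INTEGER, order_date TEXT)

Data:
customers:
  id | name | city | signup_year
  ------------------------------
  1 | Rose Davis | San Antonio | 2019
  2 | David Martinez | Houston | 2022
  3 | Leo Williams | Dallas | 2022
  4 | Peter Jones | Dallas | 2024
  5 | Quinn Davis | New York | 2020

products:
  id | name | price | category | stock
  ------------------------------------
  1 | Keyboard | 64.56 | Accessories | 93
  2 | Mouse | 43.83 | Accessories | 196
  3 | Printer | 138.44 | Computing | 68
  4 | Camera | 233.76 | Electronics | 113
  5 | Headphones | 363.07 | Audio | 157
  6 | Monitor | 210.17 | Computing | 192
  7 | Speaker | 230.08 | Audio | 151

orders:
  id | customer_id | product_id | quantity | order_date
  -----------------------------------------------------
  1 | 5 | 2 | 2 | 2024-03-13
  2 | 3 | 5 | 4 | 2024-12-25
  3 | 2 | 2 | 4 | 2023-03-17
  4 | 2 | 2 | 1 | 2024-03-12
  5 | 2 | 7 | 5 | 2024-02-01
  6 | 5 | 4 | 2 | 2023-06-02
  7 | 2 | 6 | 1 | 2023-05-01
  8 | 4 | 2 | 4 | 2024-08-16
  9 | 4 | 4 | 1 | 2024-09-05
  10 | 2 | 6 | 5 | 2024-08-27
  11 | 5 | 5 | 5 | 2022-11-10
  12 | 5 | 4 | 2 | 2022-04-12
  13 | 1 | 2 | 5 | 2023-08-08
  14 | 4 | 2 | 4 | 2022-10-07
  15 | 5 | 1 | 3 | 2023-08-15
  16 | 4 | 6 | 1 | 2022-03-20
SELECT DISTINCT city FROM customers

Execution result:
city
San Antonio
Houston
Dallas
New York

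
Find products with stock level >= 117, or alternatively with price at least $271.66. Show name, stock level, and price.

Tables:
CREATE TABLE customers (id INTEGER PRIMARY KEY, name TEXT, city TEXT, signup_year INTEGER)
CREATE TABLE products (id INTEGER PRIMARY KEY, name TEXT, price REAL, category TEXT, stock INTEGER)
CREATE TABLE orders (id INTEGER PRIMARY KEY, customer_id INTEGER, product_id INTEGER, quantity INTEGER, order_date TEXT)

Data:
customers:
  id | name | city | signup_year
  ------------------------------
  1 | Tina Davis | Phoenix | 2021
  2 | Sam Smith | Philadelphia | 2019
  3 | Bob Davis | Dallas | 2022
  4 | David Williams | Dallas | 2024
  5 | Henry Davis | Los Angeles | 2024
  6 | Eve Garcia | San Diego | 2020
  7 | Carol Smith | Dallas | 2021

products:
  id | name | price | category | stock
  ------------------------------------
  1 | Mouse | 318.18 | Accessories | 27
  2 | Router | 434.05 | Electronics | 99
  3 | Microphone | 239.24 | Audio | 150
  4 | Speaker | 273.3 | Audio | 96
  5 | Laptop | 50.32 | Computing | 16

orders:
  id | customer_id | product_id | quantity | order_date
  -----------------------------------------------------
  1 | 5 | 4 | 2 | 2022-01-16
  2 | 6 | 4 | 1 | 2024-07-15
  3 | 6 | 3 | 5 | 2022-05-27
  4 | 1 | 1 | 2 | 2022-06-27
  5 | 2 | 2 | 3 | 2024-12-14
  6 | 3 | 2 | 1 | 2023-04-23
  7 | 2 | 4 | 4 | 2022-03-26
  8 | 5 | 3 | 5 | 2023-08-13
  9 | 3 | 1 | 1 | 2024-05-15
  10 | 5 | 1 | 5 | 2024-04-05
SELECT name, stock, price FROM products WHERE stock >= 117 OR price >= 271.66

Execution result:
name | stock | price
Mouse | 27 | 318.18
Router | 99 | 434.05
Microphone | 150 | 239.24
Speaker | 96 | 273.30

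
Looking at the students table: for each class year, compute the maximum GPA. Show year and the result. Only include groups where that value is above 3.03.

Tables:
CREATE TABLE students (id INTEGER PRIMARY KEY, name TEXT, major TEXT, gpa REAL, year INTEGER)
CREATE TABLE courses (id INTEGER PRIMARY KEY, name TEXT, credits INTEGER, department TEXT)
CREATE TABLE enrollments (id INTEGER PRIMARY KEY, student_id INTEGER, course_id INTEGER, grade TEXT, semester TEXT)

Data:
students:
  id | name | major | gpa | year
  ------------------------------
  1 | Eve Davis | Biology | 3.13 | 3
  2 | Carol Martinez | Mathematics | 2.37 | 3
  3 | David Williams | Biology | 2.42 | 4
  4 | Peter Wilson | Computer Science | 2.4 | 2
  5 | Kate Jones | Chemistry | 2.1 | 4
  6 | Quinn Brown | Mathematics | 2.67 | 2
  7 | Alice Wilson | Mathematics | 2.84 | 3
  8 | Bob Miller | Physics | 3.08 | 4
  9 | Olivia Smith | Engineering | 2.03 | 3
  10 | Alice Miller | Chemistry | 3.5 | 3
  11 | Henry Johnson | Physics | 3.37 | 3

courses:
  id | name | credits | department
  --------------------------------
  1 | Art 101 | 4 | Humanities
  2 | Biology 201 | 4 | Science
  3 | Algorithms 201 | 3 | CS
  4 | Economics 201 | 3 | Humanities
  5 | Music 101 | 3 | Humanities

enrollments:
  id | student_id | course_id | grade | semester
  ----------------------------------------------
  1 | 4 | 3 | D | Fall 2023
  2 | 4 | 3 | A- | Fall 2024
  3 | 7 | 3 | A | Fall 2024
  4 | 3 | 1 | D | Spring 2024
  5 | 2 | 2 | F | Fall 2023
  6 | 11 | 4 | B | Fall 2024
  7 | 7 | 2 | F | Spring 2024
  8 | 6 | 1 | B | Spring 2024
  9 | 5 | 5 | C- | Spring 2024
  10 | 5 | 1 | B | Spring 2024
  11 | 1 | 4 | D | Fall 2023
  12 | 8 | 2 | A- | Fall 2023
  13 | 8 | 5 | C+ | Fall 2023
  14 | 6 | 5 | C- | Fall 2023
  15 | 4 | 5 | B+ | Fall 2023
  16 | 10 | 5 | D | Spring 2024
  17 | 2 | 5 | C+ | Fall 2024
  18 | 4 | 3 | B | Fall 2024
SELECT year, MAX(gpa) AS max_gpa FROM students GROUP BY year HAVING MAX(gpa) > 3.03

Execution result:
year | max_gpa
3 | 3.50
4 | 3.08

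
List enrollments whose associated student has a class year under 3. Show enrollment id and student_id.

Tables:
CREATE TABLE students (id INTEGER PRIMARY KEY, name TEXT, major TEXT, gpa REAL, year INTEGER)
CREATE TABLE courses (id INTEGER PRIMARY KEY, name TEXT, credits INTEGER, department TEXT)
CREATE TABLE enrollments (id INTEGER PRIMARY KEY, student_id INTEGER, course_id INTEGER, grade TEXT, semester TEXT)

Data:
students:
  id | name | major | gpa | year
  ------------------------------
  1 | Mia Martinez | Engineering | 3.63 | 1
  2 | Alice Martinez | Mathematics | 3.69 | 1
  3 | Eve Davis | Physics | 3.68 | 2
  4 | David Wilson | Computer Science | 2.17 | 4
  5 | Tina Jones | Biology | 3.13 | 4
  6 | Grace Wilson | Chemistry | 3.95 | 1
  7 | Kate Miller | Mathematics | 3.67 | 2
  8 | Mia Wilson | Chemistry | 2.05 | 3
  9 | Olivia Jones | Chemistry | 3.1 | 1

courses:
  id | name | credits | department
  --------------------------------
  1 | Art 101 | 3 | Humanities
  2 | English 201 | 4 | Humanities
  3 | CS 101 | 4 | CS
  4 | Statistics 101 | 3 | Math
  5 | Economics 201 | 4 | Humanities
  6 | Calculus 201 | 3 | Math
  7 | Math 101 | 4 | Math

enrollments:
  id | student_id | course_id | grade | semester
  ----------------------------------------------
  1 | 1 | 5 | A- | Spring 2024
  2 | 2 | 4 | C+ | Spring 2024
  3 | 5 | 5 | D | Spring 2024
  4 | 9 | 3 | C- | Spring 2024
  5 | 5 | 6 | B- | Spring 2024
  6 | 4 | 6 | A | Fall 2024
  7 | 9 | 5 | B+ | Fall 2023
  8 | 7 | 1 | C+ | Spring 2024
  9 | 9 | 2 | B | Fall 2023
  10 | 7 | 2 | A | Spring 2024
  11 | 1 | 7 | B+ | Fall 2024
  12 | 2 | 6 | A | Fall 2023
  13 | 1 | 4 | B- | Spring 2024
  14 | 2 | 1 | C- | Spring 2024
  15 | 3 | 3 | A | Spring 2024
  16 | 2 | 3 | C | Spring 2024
SELECT id, student_id FROM enrollments WHERE student_id IN (SELECT id FROM students WHERE year < 3)

Execution result:
id | student_id
1 | 1
2 | 2
4 | 9
7 | 9
8 | 7
9 | 9
10 | 7
11 | 1
12 | 2
13 | 1
14 | 2
15 | 3
16 | 2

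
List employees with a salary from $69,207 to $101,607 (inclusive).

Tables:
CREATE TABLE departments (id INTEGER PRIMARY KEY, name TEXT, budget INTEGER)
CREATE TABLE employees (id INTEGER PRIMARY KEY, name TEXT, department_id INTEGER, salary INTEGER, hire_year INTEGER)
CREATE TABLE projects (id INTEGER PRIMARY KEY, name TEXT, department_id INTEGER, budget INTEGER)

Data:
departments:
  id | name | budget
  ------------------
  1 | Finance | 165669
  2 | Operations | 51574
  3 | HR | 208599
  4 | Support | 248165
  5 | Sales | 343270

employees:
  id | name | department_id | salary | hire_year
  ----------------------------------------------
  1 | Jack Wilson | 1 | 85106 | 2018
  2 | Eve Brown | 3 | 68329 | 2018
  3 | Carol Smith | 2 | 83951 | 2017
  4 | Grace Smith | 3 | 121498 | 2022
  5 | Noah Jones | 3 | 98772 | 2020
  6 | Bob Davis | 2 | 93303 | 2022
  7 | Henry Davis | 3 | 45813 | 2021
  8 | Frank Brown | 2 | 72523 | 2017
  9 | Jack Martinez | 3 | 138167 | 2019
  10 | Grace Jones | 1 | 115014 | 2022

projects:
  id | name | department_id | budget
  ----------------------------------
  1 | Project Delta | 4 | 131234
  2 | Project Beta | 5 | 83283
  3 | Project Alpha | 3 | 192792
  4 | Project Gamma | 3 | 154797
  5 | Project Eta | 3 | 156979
SELECT name, salary FROM employees WHERE salary BETWEEN 69207 AND 101607

Execution result:
name | salary
Jack Wilson | 85106
Carol Smith | 83951
Noah Jones | 98772
Bob Davis | 93303
Frank Brown | 72523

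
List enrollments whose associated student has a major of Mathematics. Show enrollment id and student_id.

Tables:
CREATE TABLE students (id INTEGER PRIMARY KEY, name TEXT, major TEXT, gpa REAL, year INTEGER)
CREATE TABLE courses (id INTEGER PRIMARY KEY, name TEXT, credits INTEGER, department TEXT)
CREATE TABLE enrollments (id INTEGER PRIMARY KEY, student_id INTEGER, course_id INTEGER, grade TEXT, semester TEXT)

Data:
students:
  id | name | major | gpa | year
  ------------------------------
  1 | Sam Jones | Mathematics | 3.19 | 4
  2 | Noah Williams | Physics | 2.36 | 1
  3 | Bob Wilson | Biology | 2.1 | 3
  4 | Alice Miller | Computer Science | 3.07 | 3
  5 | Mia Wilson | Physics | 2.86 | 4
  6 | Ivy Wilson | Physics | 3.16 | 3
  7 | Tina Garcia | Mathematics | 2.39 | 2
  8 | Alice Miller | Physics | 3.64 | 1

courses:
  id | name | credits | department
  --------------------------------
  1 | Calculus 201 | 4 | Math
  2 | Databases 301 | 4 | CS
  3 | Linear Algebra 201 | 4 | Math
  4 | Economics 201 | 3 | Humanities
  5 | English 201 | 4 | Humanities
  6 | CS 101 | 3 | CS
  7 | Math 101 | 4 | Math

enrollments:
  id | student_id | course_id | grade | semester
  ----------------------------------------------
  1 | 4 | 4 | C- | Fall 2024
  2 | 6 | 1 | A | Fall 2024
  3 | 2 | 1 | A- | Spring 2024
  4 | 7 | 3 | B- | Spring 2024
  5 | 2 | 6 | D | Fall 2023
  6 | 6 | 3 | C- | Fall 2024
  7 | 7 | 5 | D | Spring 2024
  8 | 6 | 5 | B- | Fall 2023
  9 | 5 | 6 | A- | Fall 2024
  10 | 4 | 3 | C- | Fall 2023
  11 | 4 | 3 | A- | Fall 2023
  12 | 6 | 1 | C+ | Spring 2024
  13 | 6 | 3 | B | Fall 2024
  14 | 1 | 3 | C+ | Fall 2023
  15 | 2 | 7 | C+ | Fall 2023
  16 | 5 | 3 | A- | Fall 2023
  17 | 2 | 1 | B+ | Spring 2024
SELECT id, student_id FROM enrollments WHERE student_id IN (SELECT id FROM students WHERE major = 'Mathematics')

Execution result:
id | student_id
4 | 7
7 | 7
14 | 1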